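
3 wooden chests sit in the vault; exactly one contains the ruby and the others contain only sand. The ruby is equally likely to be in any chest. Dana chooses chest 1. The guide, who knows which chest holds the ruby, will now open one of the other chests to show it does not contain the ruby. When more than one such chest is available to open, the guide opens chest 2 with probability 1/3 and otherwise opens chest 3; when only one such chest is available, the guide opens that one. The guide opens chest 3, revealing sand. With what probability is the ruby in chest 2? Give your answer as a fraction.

Apply Bayes' rule, conditioning on where the ruby actually is.
If it is in chest 1 (prior 1/3): chest 2 is available but not opened, probability 2/3; weight (1/3)·(2/3) = 2/9.
If it is in chest 2 (prior 1/3): only chest 3 is available, probability 1; weight (1/3)·1 = 1/3.
If it is in chest 3 (prior 1/3): the guide opened chest 3, so this case is ruled out; weight (1/3)·0 = 0.
The weights sum to 5/9.
So P(the ruby in chest 2 | the guide opened chest 3) = (1/3) / (5/9) = 3/5.

3/5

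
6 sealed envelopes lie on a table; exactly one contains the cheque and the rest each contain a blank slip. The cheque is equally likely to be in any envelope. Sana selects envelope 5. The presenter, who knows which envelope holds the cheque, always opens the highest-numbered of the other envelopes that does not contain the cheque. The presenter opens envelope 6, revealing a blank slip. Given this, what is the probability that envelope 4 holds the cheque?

1/5

Condition on the true location of the cheque.
If it is in any of envelopes 1, 2, 3, 4, and 5 (prior 1/6 each): envelope 6 is the highest-numbered option available, probability 1; weight (1/6)·1 = 1/6 each.
If it is in envelope 6 (prior 1/6): the presenter opened envelope 6, so this case is ruled out; weight (1/6)·0 = 0.
The weights sum to 5/6.
So P(the cheque in envelope 4 | the presenter opened envelope 6) = (1/6) / (5/6) = 1/5.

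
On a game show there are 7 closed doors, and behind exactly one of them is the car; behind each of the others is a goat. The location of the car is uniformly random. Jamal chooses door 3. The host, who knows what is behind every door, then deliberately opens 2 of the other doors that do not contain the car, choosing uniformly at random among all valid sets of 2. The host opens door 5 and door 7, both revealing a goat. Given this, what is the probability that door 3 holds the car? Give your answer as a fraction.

Consider each possible location of the car in turn.
If it is behind any of doors 1, 2, 4, and 6 (prior 1/7 each): the host has 10 equally likely choices, so probability 1/10; weight (1/7)·(1/10) = 1/70 each.
If it is behind door 3 (prior 1/7): the host has 15 equally likely choices, so probability 1/15; weight (1/7)·(1/15) = 1/105.
If it is behind either of doors 5 and 7 (prior 1/7 each): that door was opened and seen not to hold the prize — ruled out; weight (1/7)·0 = 0 each.
The weights sum to 1/15.
So P(the car behind door 3 | the host opened door 5 and door 7) = (1/105) / (1/15) = 1/7.

1/7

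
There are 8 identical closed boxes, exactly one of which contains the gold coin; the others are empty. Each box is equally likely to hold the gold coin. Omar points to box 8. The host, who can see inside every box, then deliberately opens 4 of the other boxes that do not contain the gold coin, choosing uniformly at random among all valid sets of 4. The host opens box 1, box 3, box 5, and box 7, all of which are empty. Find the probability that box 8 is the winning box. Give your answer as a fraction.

Condition on the true location of the gold coin.
If it is in any of boxes 1, 3, 5, and 7 (prior 1/8 each): that box was opened and seen not to hold the prize — ruled out; weight (1/8)·0 = 0 each.
If it is in any of boxes 2, 4, and 6 (prior 1/8 each): the host has 15 equally likely choices, so probability 1/15; weight (1/8)·(1/15) = 1/120 each.
If it is in box 8 (prior 1/8): the host has 35 equally likely choices, so probability 1/35; weight (1/8)·(1/35) = 1/280.
The weights sum to 1/35.
So P(the gold coin in box 8 | the host opened box 1, box 3, box 5, and box 7) = (1/280) / (1/35) = 1/8.

1/8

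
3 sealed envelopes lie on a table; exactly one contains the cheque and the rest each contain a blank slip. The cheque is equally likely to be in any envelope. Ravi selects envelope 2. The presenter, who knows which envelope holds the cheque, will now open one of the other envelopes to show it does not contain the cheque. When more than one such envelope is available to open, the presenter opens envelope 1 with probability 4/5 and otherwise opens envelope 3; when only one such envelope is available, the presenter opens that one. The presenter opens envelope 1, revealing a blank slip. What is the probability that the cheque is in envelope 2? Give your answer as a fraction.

Apply Bayes' rule, conditioning on where the cheque actually is.
If it is in envelope 1 (prior 1/3): the presenter opened envelope 1, so this case is ruled out; weight (1/3)·0 = 0.
If it is in envelope 2 (prior 1/3): envelope 1 is available, opened with probability 4/5; weight (1/3)·(4/5) = 4/15.
If it is in envelope 3 (prior 1/3): only envelope 1 is available, probability 1; weight (1/3)·1 = 1/3.
The weights sum to 3/5.
So P(the cheque in envelope 2 | the presenter opened envelope 1) = (4/15) / (3/5) = 4/9.

4/9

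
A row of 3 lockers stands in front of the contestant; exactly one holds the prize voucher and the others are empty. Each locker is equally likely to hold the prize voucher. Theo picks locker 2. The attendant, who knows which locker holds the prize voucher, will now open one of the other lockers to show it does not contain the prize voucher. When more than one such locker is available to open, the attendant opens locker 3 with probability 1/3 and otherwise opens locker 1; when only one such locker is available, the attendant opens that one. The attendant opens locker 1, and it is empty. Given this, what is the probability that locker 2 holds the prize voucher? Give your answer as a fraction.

2/5

Consider each possible location of the prize voucher in turn.
If it is in locker 1 (prior 1/3): the attendant opened locker 1, so this case is ruled out; weight (1/3)·0 = 0.
If it is in locker 2 (prior 1/3): locker 3 is available but not opened, probability 2/3; weight (1/3)·(2/3) = 2/9.
If it is in locker 3 (prior 1/3): only locker 1 is available, probability 1; weight (1/3)·1 = 1/3.
The weights sum to 5/9.
So P(the prize voucher in locker 2 | the attendant opened locker 1) = (2/9) / (5/9) = 2/5.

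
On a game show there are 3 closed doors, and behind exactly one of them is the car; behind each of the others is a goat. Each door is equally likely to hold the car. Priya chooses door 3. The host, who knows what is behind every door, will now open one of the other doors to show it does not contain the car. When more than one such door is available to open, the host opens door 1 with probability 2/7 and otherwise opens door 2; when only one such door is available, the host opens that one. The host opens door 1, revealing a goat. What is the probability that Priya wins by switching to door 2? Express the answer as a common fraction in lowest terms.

7/9

Apply Bayes' rule, conditioning on where the car actually is.
If it is behind door 1 (prior 1/3): the host opened door 1, so this case is ruled out; weight (1/3)·0 = 0.
If it is behind door 2 (prior 1/3): only door 1 is available, probability 1; weight (1/3)·1 = 1/3.
If it is behind door 3 (prior 1/3): door 1 is available, opened with probability 2/7; weight (1/3)·(2/7) = 2/21.
The weights sum to 3/7.
So P(the car behind door 2 | the host opened door 1) = (1/3) / (3/7) = 7/9.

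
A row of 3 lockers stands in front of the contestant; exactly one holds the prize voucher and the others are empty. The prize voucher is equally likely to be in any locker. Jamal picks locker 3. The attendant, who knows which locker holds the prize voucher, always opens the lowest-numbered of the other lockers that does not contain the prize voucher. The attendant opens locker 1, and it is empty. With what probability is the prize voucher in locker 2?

Apply Bayes' rule, conditioning on where the prize voucher actually is.
If it is in locker 1 (prior 1/3): the attendant opened locker 1, so this case is ruled out; weight (1/3)·0 = 0.
If it is in either of lockers 2 and 3 (prior 1/3 each): locker 1 is the lowest-numbered option available, probability 1; weight (1/3)·1 = 1/3 each.
The weights sum to 2/3.
So P(the prize voucher in locker 2 | the attendant opened locker 1) = (1/3) / (2/3) = 1/2.

1/2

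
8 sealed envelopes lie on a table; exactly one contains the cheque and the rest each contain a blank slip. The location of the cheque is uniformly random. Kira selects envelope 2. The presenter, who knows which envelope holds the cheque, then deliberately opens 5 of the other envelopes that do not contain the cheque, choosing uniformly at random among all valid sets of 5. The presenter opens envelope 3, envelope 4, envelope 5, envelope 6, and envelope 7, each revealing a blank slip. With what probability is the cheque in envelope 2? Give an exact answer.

Condition on the true location of the cheque.
If it is in either of envelopes 1 and 8 (prior 1/8 each): the presenter has 6 equally likely choices, so probability 1/6; weight (1/8)·(1/6) = 1/48 each.
If it is in envelope 2 (prior 1/8): the presenter has 21 equally likely choices, so probability 1/21; weight (1/8)·(1/21) = 1/168.
If it is in any of envelopes 3, 4, 5, 6, and 7 (prior 1/8 each): that envelope was opened and seen not to hold the prize — ruled out; weight (1/8)·0 = 0 each.
The weights sum to 1/21.
So P(the cheque in envelope 2 | the presenter opened envelope 3, envelope 4, envelope 5, envelope 6, and envelope 7) = (1/168) / (1/21) = 1/8.

1/8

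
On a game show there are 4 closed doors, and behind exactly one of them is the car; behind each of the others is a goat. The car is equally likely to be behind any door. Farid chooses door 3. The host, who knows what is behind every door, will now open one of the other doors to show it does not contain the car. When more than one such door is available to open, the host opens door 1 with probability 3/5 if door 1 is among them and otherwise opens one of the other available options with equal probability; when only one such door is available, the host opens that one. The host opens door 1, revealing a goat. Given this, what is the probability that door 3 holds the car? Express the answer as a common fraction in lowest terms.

1/3

Condition on the true location of the car.
If it is behind door 1 (prior 1/4): the host opened door 1, so this case is ruled out; weight (1/4)·0 = 0.
If it is behind any of doors 2, 3, and 4 (prior 1/4 each): door 1 is available, opened with probability 3/5; weight (1/4)·(3/5) = 3/20 each.
The weights sum to 9/20.
So P(the car behind door 3 | the host opened door 1) = (3/20) / (9/20) = 1/3.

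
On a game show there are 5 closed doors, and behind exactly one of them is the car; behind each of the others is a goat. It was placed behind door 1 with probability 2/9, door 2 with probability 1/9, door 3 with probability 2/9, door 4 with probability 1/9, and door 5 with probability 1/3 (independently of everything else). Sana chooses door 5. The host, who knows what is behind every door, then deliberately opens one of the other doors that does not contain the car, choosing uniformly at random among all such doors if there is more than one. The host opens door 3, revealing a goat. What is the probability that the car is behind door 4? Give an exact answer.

4/25

Apply Bayes' rule, conditioning on where the car actually is.
If it is behind door 1 (prior 2/9): the host has 3 equally likely choices, so probability 1/3; weight (2/9)·(1/3) = 2/27.
If it is behind either of doors 2 and 4 (prior 1/9 each): the host has 3 equally likely choices, so probability 1/3; weight (1/9)·(1/3) = 1/27 each.
If it is behind door 3 (prior 2/9): the host opened door 3, so this case is ruled out; weight (2/9)·0 = 0.
If it is behind door 5 (prior 1/3): the host has 4 equally likely choices, so probability 1/4; weight (1/3)·(1/4) = 1/12.
The weights sum to 25/108.
So P(the car behind door 4 | the host opened door 3) = (1/27) / (25/108) = 4/25.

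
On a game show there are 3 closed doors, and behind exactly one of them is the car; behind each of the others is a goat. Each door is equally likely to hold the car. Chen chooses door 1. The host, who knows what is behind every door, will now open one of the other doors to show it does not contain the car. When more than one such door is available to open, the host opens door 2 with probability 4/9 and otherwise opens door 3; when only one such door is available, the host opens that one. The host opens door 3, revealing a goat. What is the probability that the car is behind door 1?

Condition on the true location of the car.
If it is behind door 1 (prior 1/3): door 2 is available but not opened, probability 5/9; weight (1/3)·(5/9) = 5/27.
If it is behind door 2 (prior 1/3): only door 3 is available, probability 1; weight (1/3)·1 = 1/3.
If it is behind door 3 (prior 1/3): the host opened door 3, so this case is ruled out; weight (1/3)·0 = 0.
The weights sum to 14/27.
So P(the car behind door 1 | the host opened door 3) = (5/27) / (14/27) = 5/14.

5/14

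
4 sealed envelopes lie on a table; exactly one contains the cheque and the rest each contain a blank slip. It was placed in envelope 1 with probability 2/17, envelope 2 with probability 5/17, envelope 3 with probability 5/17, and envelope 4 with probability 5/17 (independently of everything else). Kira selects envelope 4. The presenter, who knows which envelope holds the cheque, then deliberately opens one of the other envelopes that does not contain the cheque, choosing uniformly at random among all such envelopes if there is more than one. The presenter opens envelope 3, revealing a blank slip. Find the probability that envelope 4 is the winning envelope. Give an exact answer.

10/31

Apply Bayes' rule, conditioning on where the cheque actually is.
If it is in envelope 1 (prior 2/17): the presenter has 2 equally likely choices, so probability 1/2; weight (2/17)·(1/2) = 1/17.
If it is in envelope 2 (prior 5/17): the presenter has 2 equally likely choices, so probability 1/2; weight (5/17)·(1/2) = 5/34.
If it is in envelope 3 (prior 5/17): the presenter opened envelope 3, so this case is ruled out; weight (5/17)·0 = 0.
If it is in envelope 4 (prior 5/17): the presenter has 3 equally likely choices, so probability 1/3; weight (5/17)·(1/3) = 5/51.
The weights sum to 31/102.
So P(the cheque in envelope 4 | the presenter opened envelope 3) = (5/51) / (31/102) = 10/31.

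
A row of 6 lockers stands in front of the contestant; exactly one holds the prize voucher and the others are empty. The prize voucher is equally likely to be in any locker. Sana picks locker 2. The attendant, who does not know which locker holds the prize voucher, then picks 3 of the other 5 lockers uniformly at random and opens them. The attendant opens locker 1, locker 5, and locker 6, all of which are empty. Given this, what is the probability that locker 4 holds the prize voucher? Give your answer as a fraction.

1/3

Because the attendant chose which lockers to open without knowing where the prize voucher is, the choice is independent of the prize location. Learning that none of the 3 opened lockers holds the prize voucher simply rules out those 3 locations and leaves the remaining 3 lockers still equally likely by symmetry.
So P(the prize voucher in locker 4) = 1/3.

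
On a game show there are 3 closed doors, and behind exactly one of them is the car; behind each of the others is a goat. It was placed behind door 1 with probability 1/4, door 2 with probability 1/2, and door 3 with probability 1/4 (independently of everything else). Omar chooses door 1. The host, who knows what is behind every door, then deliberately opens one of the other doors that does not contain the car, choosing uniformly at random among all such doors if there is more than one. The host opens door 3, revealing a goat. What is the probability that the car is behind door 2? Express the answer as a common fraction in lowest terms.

Condition on the true location of the car.
If it is behind door 1 (prior 1/4): the host has 2 equally likely choices, so probability 1/2; weight (1/4)·(1/2) = 1/8.
If it is behind door 2 (prior 1/2): the host has no choice, probability 1; weight (1/2)·1 = 1/2.
If it is behind door 3 (prior 1/4): the host opened door 3, so this case is ruled out; weight (1/4)·0 = 0.
The weights sum to 5/8.
So P(the car behind door 2 | the host opened door 3) = (1/2) / (5/8) = 4/5.

4/5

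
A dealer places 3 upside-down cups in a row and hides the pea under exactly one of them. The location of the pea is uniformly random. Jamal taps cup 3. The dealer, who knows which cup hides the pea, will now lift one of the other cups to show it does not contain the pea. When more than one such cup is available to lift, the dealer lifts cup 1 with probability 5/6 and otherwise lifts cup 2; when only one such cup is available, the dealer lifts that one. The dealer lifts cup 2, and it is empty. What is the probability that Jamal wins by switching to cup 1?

Apply Bayes' rule, conditioning on where the pea actually is.
If it is under cup 1 (prior 1/3): only cup 2 is available, probability 1; weight (1/3)·1 = 1/3.
If it is under cup 2 (prior 1/3): the dealer opened cup 2, so this case is ruled out; weight (1/3)·0 = 0.
If it is under cup 3 (prior 1/3): cup 1 is available but not opened, probability 1/6; weight (1/3)·(1/6) = 1/18.
The weights sum to 7/18.
So P(the pea under cup 1 | the dealer opened cup 2) = (1/3) / (7/18) = 6/7.

6/7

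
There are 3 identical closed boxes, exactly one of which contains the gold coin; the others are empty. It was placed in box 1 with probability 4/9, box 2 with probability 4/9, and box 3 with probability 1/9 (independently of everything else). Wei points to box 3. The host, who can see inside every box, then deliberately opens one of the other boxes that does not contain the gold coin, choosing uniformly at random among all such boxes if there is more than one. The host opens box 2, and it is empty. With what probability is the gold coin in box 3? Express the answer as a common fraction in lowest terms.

Apply Bayes' rule, conditioning on where the gold coin actually is.
If it is in box 1 (prior 4/9): the host has no choice, probability 1; weight (4/9)·1 = 4/9.
If it is in box 2 (prior 4/9): the host opened box 2, so this case is ruled out; weight (4/9)·0 = 0.
If it is in box 3 (prior 1/9): the host has 2 equally likely choices, so probability 1/2; weight (1/9)·(1/2) = 1/18.
The weights sum to 1/2.
So P(the gold coin in box 3 | the host opened box 2) = (1/18) / (1/2) = 1/9.

1/9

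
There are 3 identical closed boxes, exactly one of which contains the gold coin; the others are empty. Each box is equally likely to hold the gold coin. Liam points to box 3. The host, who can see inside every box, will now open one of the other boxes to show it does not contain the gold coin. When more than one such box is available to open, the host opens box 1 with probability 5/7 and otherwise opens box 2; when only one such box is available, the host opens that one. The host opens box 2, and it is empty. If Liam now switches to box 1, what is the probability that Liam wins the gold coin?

7/9

Consider each possible location of the gold coin in turn.
If it is in box 1 (prior 1/3): only box 2 is available, probability 1; weight (1/3)·1 = 1/3.
If it is in box 2 (prior 1/3): the host opened box 2, so this case is ruled out; weight (1/3)·0 = 0.
If it is in box 3 (prior 1/3): box 1 is available but not opened, probability 2/7; weight (1/3)·(2/7) = 2/21.
The weights sum to 3/7.
So P(the gold coin in box 1 | the host opened box 2) = (1/3) / (3/7) = 7/9.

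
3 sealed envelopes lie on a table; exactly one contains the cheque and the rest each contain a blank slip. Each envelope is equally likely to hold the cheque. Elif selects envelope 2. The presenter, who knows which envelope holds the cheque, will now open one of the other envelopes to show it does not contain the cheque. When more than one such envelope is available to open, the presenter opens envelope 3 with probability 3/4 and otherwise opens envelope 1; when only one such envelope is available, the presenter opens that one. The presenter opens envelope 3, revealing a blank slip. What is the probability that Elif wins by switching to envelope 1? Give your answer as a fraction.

4/7

Consider each possible location of the cheque in turn.
If it is in envelope 1 (prior 1/3): only envelope 3 is available, probability 1; weight (1/3)·1 = 1/3.
If it is in envelope 2 (prior 1/3): envelope 3 is available, opened with probability 3/4; weight (1/3)·(3/4) = 1/4.
If it is in envelope 3 (prior 1/3): the presenter opened envelope 3, so this case is ruled out; weight (1/3)·0 = 0.
The weights sum to 7/12.
So P(the cheque in envelope 1 | the presenter opened envelope 3) = (1/3) / (7/12) = 4/7.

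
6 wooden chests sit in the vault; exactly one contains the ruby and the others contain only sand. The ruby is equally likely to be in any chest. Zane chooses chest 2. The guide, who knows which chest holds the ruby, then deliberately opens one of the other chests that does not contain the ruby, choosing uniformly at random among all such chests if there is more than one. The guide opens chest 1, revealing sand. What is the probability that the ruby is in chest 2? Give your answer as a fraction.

Consider each possible location of the ruby in turn.
If it is in chest 1 (prior 1/6): the guide opened chest 1, so this case is ruled out; weight (1/6)·0 = 0.
If it is in chest 2 (prior 1/6): the guide has 5 equally likely choices, so probability 1/5; weight (1/6)·(1/5) = 1/30.
If it is in any of chests 3, 4, 5, and 6 (prior 1/6 each): the guide has 4 equally likely choices, so probability 1/4; weight (1/6)·(1/4) = 1/24 each.
The weights sum to 1/5.
So P(the ruby in chest 2 | the guide opened chest 1) = (1/30) / (1/5) = 1/6.

1/6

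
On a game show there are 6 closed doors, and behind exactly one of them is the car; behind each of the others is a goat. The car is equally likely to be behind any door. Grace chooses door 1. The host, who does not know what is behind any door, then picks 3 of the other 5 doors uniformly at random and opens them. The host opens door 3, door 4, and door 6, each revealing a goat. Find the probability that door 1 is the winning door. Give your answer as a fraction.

1/3

Because the host chose which doors to open without knowing where the car is, the choice is independent of the prize location. Learning that none of the 3 opened doors holds the car simply rules out those 3 locations and leaves the remaining 3 doors still equally likely by symmetry.
So P(the car behind door 1) = 1/3.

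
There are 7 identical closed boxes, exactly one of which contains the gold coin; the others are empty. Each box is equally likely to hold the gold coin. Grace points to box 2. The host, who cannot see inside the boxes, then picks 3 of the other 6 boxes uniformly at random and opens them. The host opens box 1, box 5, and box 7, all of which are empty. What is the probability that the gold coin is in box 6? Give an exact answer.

1/4

Because the host chose which boxes to open without knowing where the gold coin is, the choice is independent of the prize location. Learning that none of the 3 opened boxes holds the gold coin simply rules out those 3 locations and leaves the remaining 4 boxes still equally likely by symmetry.
So P(the gold coin in box 6) = 1/4.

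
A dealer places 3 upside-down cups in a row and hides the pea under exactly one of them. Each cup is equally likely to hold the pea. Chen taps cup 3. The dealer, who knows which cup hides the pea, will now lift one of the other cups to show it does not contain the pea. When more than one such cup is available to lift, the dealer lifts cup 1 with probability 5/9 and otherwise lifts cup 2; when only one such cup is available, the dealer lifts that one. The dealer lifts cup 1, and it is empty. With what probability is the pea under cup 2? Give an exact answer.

9/14

Condition on the true location of the pea.
If it is under cup 1 (prior 1/3): the dealer opened cup 1, so this case is ruled out; weight (1/3)·0 = 0.
If it is under cup 2 (prior 1/3): only cup 1 is available, probability 1; weight (1/3)·1 = 1/3.
If it is under cup 3 (prior 1/3): cup 1 is available, opened with probability 5/9; weight (1/3)·(5/9) = 5/27.
The weights sum to 14/27.
So P(the pea under cup 2 | the dealer opened cup 1) = (1/3) / (14/27) = 9/14.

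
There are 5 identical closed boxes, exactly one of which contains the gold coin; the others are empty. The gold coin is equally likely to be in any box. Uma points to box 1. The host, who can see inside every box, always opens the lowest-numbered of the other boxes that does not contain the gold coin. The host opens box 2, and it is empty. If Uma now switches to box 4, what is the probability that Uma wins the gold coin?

1/4

Consider each possible location of the gold coin in turn.
If it is in any of boxes 1, 3, 4, and 5 (prior 1/5 each): box 2 is the lowest-numbered option available, probability 1; weight (1/5)·1 = 1/5 each.
If it is in box 2 (prior 1/5): the host opened box 2, so this case is ruled out; weight (1/5)·0 = 0.
The weights sum to 4/5.
So P(the gold coin in box 4 | the host opened box 2) = (1/5) / (4/5) = 1/4.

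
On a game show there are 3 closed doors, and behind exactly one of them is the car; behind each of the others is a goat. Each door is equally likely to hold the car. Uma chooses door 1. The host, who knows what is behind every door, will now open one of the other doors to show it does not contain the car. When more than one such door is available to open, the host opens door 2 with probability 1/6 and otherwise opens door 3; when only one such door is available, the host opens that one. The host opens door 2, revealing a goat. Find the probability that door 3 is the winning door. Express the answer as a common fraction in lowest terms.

Condition on the true location of the car.
If it is behind door 1 (prior 1/3): door 2 is available, opened with probability 1/6; weight (1/3)·(1/6) = 1/18.
If it is behind door 2 (prior 1/3): the host opened door 2, so this case is ruled out; weight (1/3)·0 = 0.
If it is behind door 3 (prior 1/3): only door 2 is available, probability 1; weight (1/3)·1 = 1/3.
The weights sum to 7/18.
So P(the car behind door 3 | the host opened door 2) = (1/3) / (7/18) = 6/7.

6/7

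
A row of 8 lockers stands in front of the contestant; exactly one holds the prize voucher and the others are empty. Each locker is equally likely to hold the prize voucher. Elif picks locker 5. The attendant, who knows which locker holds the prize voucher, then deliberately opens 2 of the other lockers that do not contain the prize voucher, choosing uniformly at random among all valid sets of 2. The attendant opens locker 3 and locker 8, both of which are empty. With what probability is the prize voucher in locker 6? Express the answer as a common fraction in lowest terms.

Apply Bayes' rule, conditioning on where the prize voucher actually is.
If it is in any of lockers 1, 2, 4, 6, and 7 (prior 1/8 each): the attendant has 15 equally likely choices, so probability 1/15; weight (1/8)·(1/15) = 1/120 each.
If it is in either of lockers 3 and 8 (prior 1/8 each): that locker was opened and seen not to hold the prize — ruled out; weight (1/8)·0 = 0 each.
If it is in locker 5 (prior 1/8): the attendant has 21 equally likely choices, so probability 1/21; weight (1/8)·(1/21) = 1/168.
The weights sum to 1/21.
So P(the prize voucher in locker 6 | the attendant opened locker 3 and locker 8) = (1/120) / (1/21) = 7/40.

7/40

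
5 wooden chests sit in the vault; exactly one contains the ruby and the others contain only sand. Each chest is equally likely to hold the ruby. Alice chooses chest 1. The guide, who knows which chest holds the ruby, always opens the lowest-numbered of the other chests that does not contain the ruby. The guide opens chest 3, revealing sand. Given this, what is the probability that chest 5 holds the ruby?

0

Apply Bayes' rule, conditioning on where the ruby actually is.
If it is in any of chests 1, 4, and 5 (prior 1/5 each): the guide would have opened chest 2 instead, probability 0; weight (1/5)·0 = 0 each.
If it is in chest 2 (prior 1/5): chest 3 is the lowest-numbered option available, probability 1; weight (1/5)·1 = 1/5.
If it is in chest 3 (prior 1/5): the guide opened chest 3, so this case is ruled out; weight (1/5)·0 = 0.
The weights sum to 1/5.
So P(the ruby in chest 5 | the guide opened chest 3) = 0 / (1/5) = 0.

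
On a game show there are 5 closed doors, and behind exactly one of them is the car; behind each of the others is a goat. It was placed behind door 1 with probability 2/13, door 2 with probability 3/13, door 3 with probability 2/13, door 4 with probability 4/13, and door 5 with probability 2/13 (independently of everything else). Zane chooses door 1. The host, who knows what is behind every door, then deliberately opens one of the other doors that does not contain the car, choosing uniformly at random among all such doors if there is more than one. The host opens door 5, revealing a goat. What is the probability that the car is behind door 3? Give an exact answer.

4/21

Apply Bayes' rule, conditioning on where the car actually is.
If it is behind door 1 (prior 2/13): the host has 4 equally likely choices, so probability 1/4; weight (2/13)·(1/4) = 1/26.
If it is behind door 2 (prior 3/13): the host has 3 equally likely choices, so probability 1/3; weight (3/13)·(1/3) = 1/13.
If it is behind door 3 (prior 2/13): the host has 3 equally likely choices, so probability 1/3; weight (2/13)·(1/3) = 2/39.
If it is behind door 4 (prior 4/13): the host has 3 equally likely choices, so probability 1/3; weight (4/13)·(1/3) = 4/39.
If it is behind door 5 (prior 2/13): the host opened door 5, so this case is ruled out; weight (2/13)·0 = 0.
The weights sum to 7/26.
So P(the car behind door 3 | the host opened door 5) = (2/39) / (7/26) = 4/21.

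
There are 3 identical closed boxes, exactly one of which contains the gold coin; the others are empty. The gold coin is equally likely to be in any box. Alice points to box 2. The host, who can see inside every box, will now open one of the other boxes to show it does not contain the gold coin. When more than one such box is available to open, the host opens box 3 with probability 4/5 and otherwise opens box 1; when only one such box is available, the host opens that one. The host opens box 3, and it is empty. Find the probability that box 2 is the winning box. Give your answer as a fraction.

4/9

Apply Bayes' rule, conditioning on where the gold coin actually is.
If it is in box 1 (prior 1/3): only box 3 is available, probability 1; weight (1/3)·1 = 1/3.
If it is in box 2 (prior 1/3): box 3 is available, opened with probability 4/5; weight (1/3)·(4/5) = 4/15.
If it is in box 3 (prior 1/3): the host opened box 3, so this case is ruled out; weight (1/3)·0 = 0.
The weights sum to 3/5.
So P(the gold coin in box 2 | the host opened box 3) = (4/15) / (3/5) = 4/9.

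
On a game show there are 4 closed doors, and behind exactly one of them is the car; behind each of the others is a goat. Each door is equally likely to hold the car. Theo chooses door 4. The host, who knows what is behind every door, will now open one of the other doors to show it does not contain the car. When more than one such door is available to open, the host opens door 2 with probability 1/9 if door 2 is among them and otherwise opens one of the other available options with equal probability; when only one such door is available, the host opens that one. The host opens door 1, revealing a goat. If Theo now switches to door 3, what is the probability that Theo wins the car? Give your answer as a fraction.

Apply Bayes' rule, conditioning on where the car actually is.
If it is behind door 1 (prior 1/4): the host opened door 1, so this case is ruled out; weight (1/4)·0 = 0.
If it is behind door 2 (prior 1/4): door 2 holds the prize so is unavailable; the host chooses uniformly among the 2 others, probability 1/2; weight (1/4)·(1/2) = 1/8.
If it is behind door 3 (prior 1/4): door 2 is available but not opened, probability 8/9; weight (1/4)·(8/9) = 2/9.
If it is behind door 4 (prior 1/4): door 2 is available but not opened; door 1 gets probability (1 − 1/9)/2 = 4/9; weight (1/4)·(4/9) = 1/9.
The weights sum to 11/24.
So P(the car behind door 3 | the host opened door 1) = (2/9) / (11/24) = 16/33.

16/33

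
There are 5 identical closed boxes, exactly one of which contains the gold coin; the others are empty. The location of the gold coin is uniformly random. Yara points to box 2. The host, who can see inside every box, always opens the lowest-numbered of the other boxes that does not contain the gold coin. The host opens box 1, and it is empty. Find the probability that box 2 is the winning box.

1/4

Consider each possible location of the gold coin in turn.
If it is in box 1 (prior 1/5): the host opened box 1, so this case is ruled out; weight (1/5)·0 = 0.
If it is in any of boxes 2, 3, 4, and 5 (prior 1/5 each): box 1 is the lowest-numbered option available, probability 1; weight (1/5)·1 = 1/5 each.
The weights sum to 4/5.
So P(the gold coin in box 2 | the host opened box 1) = (1/5) / (4/5) = 1/4.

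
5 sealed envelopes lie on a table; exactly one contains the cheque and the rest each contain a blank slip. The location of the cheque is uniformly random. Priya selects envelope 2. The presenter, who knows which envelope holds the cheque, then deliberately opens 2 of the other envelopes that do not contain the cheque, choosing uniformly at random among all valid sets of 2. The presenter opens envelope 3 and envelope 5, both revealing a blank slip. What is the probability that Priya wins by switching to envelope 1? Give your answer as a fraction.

Consider each possible location of the cheque in turn.
If it is in either of envelopes 1 and 4 (prior 1/5 each): the presenter has 3 equally likely choices, so probability 1/3; weight (1/5)·(1/3) = 1/15 each.
If it is in envelope 2 (prior 1/5): the presenter has 6 equally likely choices, so probability 1/6; weight (1/5)·(1/6) = 1/30.
If it is in either of envelopes 3 and 5 (prior 1/5 each): that envelope was opened and seen not to hold the prize — ruled out; weight (1/5)·0 = 0 each.
The weights sum to 1/6.
So P(the cheque in envelope 1 | the presenter opened envelope 3 and envelope 5) = (1/15) / (1/6) = 2/5.

2/5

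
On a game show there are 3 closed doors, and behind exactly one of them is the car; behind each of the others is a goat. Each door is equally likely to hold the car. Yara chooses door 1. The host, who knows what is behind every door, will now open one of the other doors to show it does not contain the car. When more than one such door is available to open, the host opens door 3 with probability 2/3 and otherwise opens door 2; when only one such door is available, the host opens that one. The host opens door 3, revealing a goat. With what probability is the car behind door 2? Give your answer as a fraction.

3/5

Consider each possible location of the car in turn.
If it is behind door 1 (prior 1/3): door 3 is available, opened with probability 2/3; weight (1/3)·(2/3) = 2/9.
If it is behind door 2 (prior 1/3): only door 3 is available, probability 1; weight (1/3)·1 = 1/3.
If it is behind door 3 (prior 1/3): the host opened door 3, so this case is ruled out; weight (1/3)·0 = 0.
The weights sum to 5/9.
So P(the car behind door 2 | the host opened door 3) = (1/3) / (5/9) = 3/5.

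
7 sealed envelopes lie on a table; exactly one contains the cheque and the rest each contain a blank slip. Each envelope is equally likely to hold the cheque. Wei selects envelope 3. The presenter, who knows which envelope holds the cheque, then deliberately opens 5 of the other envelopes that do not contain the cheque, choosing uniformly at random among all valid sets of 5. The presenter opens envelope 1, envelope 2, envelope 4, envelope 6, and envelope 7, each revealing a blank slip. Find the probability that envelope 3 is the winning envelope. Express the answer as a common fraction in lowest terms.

1/7

Apply Bayes' rule, conditioning on where the cheque actually is.
If it is in any of envelopes 1, 2, 4, 6, and 7 (prior 1/7 each): that envelope was opened and seen not to hold the prize — ruled out; weight (1/7)·0 = 0 each.
If it is in envelope 3 (prior 1/7): the presenter has 6 equally likely choices, so probability 1/6; weight (1/7)·(1/6) = 1/42.
If it is in envelope 5 (prior 1/7): the presenter has no choice, probability 1; weight (1/7)·1 = 1/7.
The weights sum to 1/6.
So P(the cheque in envelope 3 | the presenter opened envelope 1, envelope 2, envelope 4, envelope 6, and envelope 7) = (1/42) / (1/6) = 1/7.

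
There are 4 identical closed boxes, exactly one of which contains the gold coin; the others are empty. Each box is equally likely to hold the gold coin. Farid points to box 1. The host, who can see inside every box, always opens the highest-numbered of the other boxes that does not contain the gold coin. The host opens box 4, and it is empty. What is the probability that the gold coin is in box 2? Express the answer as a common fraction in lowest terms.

Consider each possible location of the gold coin in turn.
If it is in any of boxes 1, 2, and 3 (prior 1/4 each): box 4 is the highest-numbered option available, probability 1; weight (1/4)·1 = 1/4 each.
If it is in box 4 (prior 1/4): the host opened box 4, so this case is ruled out; weight (1/4)·0 = 0.
The weights sum to 3/4.
So P(the gold coin in box 2 | the host opened box 4) = (1/4) / (3/4) = 1/3.

1/3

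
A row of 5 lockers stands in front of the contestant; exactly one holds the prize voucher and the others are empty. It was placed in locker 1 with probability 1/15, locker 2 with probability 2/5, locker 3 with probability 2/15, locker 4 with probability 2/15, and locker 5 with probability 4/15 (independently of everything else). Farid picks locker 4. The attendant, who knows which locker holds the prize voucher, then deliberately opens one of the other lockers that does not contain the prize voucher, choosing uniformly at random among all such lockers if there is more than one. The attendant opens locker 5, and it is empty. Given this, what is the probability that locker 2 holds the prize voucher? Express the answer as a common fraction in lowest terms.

4/7

Apply Bayes' rule, conditioning on where the prize voucher actually is.
If it is in locker 1 (prior 1/15): the attendant has 3 equally likely choices, so probability 1/3; weight (1/15)·(1/3) = 1/45.
If it is in locker 2 (prior 2/5): the attendant has 3 equally likely choices, so probability 1/3; weight (2/5)·(1/3) = 2/15.
If it is in locker 3 (prior 2/15): the attendant has 3 equally likely choices, so probability 1/3; weight (2/15)·(1/3) = 2/45.
If it is in locker 4 (prior 2/15): the attendant has 4 equally likely choices, so probability 1/4; weight (2/15)·(1/4) = 1/30.
If it is in locker 5 (prior 4/15): the attendant opened locker 5, so this case is ruled out; weight (4/15)·0 = 0.
The weights sum to 7/30.
So P(the prize voucher in locker 2 | the attendant opened locker 5) = (2/15) / (7/30) = 4/7.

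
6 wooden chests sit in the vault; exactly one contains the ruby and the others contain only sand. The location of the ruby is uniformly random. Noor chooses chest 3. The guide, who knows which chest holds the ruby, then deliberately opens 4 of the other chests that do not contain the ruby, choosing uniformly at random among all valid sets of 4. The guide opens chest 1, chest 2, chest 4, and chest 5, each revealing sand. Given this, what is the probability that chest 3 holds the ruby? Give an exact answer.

1/6

Consider each possible location of the ruby in turn.
If it is in any of chests 1, 2, 4, and 5 (prior 1/6 each): that chest was opened and seen not to hold the prize — ruled out; weight (1/6)·0 = 0 each.
If it is in chest 3 (prior 1/6): the guide has 5 equally likely choices, so probability 1/5; weight (1/6)·(1/5) = 1/30.
If it is in chest 6 (prior 1/6): the guide has no choice, probability 1; weight (1/6)·1 = 1/6.
The weights sum to 1/5.
So P(the ruby in chest 3 | the guide opened chest 1, chest 2, chest 4, and chest 5) = (1/30) / (1/5) = 1/6.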